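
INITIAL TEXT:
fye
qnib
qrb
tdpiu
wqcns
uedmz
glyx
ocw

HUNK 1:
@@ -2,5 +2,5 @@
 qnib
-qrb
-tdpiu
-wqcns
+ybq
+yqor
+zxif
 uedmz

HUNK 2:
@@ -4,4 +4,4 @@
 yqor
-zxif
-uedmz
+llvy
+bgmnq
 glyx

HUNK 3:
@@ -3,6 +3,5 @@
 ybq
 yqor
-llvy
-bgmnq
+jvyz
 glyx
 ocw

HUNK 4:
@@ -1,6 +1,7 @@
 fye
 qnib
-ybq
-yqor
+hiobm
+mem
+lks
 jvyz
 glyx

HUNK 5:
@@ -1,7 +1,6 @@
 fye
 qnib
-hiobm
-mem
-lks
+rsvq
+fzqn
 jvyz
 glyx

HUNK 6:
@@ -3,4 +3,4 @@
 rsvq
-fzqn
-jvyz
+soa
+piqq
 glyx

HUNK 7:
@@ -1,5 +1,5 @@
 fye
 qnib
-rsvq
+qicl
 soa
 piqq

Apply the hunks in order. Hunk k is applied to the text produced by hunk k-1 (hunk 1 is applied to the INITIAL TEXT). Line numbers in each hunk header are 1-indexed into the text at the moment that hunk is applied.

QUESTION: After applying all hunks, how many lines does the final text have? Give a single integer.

Hunk 1: at line 2 remove [qrb,tdpiu,wqcns] add [ybq,yqor,zxif] -> 8 lines: fye qnib ybq yqor zxif uedmz glyx ocw
Hunk 2: at line 4 remove [zxif,uedmz] add [llvy,bgmnq] -> 8 lines: fye qnib ybq yqor llvy bgmnq glyx ocw
Hunk 3: at line 3 remove [llvy,bgmnq] add [jvyz] -> 7 lines: fye qnib ybq yqor jvyz glyx ocw
Hunk 4: at line 1 remove [ybq,yqor] add [hiobm,mem,lks] -> 8 lines: fye qnib hiobm mem lks jvyz glyx ocw
Hunk 5: at line 1 remove [hiobm,mem,lks] add [rsvq,fzqn] -> 7 lines: fye qnib rsvq fzqn jvyz glyx ocw
Hunk 6: at line 3 remove [fzqn,jvyz] add [soa,piqq] -> 7 lines: fye qnib rsvq soa piqq glyx ocw
Hunk 7: at line 1 remove [rsvq] add [qicl] -> 7 lines: fye qnib qicl soa piqq glyx ocw
Final line count: 7

Answer: 7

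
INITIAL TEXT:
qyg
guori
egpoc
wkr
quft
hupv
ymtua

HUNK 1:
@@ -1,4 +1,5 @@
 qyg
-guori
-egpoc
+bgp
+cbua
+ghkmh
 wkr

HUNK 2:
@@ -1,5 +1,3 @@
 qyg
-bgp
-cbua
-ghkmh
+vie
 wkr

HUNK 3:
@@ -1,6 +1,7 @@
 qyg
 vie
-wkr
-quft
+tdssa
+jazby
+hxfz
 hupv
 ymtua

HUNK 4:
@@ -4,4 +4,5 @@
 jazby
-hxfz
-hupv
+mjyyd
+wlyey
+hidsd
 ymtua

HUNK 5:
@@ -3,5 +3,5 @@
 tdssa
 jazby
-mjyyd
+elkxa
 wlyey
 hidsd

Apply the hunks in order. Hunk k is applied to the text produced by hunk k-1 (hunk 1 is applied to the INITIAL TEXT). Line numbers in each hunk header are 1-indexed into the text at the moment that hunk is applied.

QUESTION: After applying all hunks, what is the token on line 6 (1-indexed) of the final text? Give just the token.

Answer: wlyey

Derivation:
Hunk 1: at line 1 remove [guori,egpoc] add [bgp,cbua,ghkmh] -> 8 lines: qyg bgp cbua ghkmh wkr quft hupv ymtua
Hunk 2: at line 1 remove [bgp,cbua,ghkmh] add [vie] -> 6 lines: qyg vie wkr quft hupv ymtua
Hunk 3: at line 1 remove [wkr,quft] add [tdssa,jazby,hxfz] -> 7 lines: qyg vie tdssa jazby hxfz hupv ymtua
Hunk 4: at line 4 remove [hxfz,hupv] add [mjyyd,wlyey,hidsd] -> 8 lines: qyg vie tdssa jazby mjyyd wlyey hidsd ymtua
Hunk 5: at line 3 remove [mjyyd] add [elkxa] -> 8 lines: qyg vie tdssa jazby elkxa wlyey hidsd ymtua
Final line 6: wlyey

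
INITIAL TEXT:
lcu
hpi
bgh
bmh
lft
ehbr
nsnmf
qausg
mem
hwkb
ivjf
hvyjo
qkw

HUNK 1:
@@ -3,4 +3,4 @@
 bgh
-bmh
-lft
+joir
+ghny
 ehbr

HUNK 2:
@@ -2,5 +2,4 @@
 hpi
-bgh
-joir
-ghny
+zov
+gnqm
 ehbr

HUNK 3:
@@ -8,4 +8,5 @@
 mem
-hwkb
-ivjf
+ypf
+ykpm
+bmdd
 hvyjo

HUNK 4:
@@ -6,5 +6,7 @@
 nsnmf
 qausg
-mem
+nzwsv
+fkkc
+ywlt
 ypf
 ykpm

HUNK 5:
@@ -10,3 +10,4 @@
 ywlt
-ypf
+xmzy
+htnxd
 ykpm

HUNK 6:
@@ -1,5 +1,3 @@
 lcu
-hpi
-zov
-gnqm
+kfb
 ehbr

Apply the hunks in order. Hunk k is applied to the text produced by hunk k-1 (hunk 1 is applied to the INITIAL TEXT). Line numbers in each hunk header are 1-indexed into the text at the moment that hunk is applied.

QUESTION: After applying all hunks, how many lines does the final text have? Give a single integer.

Hunk 1: at line 3 remove [bmh,lft] add [joir,ghny] -> 13 lines: lcu hpi bgh joir ghny ehbr nsnmf qausg mem hwkb ivjf hvyjo qkw
Hunk 2: at line 2 remove [bgh,joir,ghny] add [zov,gnqm] -> 12 lines: lcu hpi zov gnqm ehbr nsnmf qausg mem hwkb ivjf hvyjo qkw
Hunk 3: at line 8 remove [hwkb,ivjf] add [ypf,ykpm,bmdd] -> 13 lines: lcu hpi zov gnqm ehbr nsnmf qausg mem ypf ykpm bmdd hvyjo qkw
Hunk 4: at line 6 remove [mem] add [nzwsv,fkkc,ywlt] -> 15 lines: lcu hpi zov gnqm ehbr nsnmf qausg nzwsv fkkc ywlt ypf ykpm bmdd hvyjo qkw
Hunk 5: at line 10 remove [ypf] add [xmzy,htnxd] -> 16 lines: lcu hpi zov gnqm ehbr nsnmf qausg nzwsv fkkc ywlt xmzy htnxd ykpm bmdd hvyjo qkw
Hunk 6: at line 1 remove [hpi,zov,gnqm] add [kfb] -> 14 lines: lcu kfb ehbr nsnmf qausg nzwsv fkkc ywlt xmzy htnxd ykpm bmdd hvyjo qkw
Final line count: 14

Answer: 14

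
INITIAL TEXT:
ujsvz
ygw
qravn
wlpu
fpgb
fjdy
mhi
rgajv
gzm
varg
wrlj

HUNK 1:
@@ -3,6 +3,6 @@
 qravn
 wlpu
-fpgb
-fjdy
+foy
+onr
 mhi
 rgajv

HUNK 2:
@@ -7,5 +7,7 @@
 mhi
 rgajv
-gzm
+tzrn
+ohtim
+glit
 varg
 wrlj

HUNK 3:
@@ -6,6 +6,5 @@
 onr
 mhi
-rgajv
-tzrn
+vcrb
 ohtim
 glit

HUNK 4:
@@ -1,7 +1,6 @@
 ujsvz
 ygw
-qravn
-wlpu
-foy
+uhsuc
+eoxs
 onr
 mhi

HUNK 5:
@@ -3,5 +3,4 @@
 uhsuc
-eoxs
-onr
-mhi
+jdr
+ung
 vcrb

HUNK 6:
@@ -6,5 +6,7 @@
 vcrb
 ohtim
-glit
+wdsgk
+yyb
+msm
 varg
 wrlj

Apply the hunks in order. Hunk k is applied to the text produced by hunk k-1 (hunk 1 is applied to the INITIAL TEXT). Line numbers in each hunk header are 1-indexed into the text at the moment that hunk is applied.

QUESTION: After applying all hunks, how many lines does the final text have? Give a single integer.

Answer: 12

Derivation:
Hunk 1: at line 3 remove [fpgb,fjdy] add [foy,onr] -> 11 lines: ujsvz ygw qravn wlpu foy onr mhi rgajv gzm varg wrlj
Hunk 2: at line 7 remove [gzm] add [tzrn,ohtim,glit] -> 13 lines: ujsvz ygw qravn wlpu foy onr mhi rgajv tzrn ohtim glit varg wrlj
Hunk 3: at line 6 remove [rgajv,tzrn] add [vcrb] -> 12 lines: ujsvz ygw qravn wlpu foy onr mhi vcrb ohtim glit varg wrlj
Hunk 4: at line 1 remove [qravn,wlpu,foy] add [uhsuc,eoxs] -> 11 lines: ujsvz ygw uhsuc eoxs onr mhi vcrb ohtim glit varg wrlj
Hunk 5: at line 3 remove [eoxs,onr,mhi] add [jdr,ung] -> 10 lines: ujsvz ygw uhsuc jdr ung vcrb ohtim glit varg wrlj
Hunk 6: at line 6 remove [glit] add [wdsgk,yyb,msm] -> 12 lines: ujsvz ygw uhsuc jdr ung vcrb ohtim wdsgk yyb msm varg wrlj
Final line count: 12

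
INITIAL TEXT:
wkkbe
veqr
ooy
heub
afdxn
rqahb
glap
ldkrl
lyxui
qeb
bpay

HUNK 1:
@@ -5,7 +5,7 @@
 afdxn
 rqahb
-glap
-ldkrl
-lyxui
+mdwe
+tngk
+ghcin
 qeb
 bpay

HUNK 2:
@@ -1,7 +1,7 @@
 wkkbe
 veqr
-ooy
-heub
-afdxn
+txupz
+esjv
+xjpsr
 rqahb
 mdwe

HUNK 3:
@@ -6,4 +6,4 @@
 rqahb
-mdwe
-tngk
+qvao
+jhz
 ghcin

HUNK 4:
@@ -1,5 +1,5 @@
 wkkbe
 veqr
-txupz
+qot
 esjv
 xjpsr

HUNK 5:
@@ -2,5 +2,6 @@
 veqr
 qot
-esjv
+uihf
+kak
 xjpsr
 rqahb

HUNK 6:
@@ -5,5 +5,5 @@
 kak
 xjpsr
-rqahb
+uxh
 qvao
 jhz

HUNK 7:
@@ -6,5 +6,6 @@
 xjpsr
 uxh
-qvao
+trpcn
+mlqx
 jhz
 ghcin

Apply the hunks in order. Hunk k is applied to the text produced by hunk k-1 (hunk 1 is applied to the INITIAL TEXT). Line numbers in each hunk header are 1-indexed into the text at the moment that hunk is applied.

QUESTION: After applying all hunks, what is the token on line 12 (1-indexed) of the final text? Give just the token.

Hunk 1: at line 5 remove [glap,ldkrl,lyxui] add [mdwe,tngk,ghcin] -> 11 lines: wkkbe veqr ooy heub afdxn rqahb mdwe tngk ghcin qeb bpay
Hunk 2: at line 1 remove [ooy,heub,afdxn] add [txupz,esjv,xjpsr] -> 11 lines: wkkbe veqr txupz esjv xjpsr rqahb mdwe tngk ghcin qeb bpay
Hunk 3: at line 6 remove [mdwe,tngk] add [qvao,jhz] -> 11 lines: wkkbe veqr txupz esjv xjpsr rqahb qvao jhz ghcin qeb bpay
Hunk 4: at line 1 remove [txupz] add [qot] -> 11 lines: wkkbe veqr qot esjv xjpsr rqahb qvao jhz ghcin qeb bpay
Hunk 5: at line 2 remove [esjv] add [uihf,kak] -> 12 lines: wkkbe veqr qot uihf kak xjpsr rqahb qvao jhz ghcin qeb bpay
Hunk 6: at line 5 remove [rqahb] add [uxh] -> 12 lines: wkkbe veqr qot uihf kak xjpsr uxh qvao jhz ghcin qeb bpay
Hunk 7: at line 6 remove [qvao] add [trpcn,mlqx] -> 13 lines: wkkbe veqr qot uihf kak xjpsr uxh trpcn mlqx jhz ghcin qeb bpay
Final line 12: qeb

Answer: qeb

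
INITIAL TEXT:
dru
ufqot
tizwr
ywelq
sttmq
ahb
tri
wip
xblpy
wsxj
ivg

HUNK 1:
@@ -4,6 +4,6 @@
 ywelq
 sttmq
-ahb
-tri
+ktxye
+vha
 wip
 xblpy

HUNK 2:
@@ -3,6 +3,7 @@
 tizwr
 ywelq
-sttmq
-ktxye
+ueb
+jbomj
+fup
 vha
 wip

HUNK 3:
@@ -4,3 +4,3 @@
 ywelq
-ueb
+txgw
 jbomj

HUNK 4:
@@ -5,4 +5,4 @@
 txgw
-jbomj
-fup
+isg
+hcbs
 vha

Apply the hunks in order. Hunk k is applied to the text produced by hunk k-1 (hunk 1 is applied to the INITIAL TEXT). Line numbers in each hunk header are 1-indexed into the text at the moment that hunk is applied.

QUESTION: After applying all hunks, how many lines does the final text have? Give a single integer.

Answer: 12

Derivation:
Hunk 1: at line 4 remove [ahb,tri] add [ktxye,vha] -> 11 lines: dru ufqot tizwr ywelq sttmq ktxye vha wip xblpy wsxj ivg
Hunk 2: at line 3 remove [sttmq,ktxye] add [ueb,jbomj,fup] -> 12 lines: dru ufqot tizwr ywelq ueb jbomj fup vha wip xblpy wsxj ivg
Hunk 3: at line 4 remove [ueb] add [txgw] -> 12 lines: dru ufqot tizwr ywelq txgw jbomj fup vha wip xblpy wsxj ivg
Hunk 4: at line 5 remove [jbomj,fup] add [isg,hcbs] -> 12 lines: dru ufqot tizwr ywelq txgw isg hcbs vha wip xblpy wsxj ivg
Final line count: 12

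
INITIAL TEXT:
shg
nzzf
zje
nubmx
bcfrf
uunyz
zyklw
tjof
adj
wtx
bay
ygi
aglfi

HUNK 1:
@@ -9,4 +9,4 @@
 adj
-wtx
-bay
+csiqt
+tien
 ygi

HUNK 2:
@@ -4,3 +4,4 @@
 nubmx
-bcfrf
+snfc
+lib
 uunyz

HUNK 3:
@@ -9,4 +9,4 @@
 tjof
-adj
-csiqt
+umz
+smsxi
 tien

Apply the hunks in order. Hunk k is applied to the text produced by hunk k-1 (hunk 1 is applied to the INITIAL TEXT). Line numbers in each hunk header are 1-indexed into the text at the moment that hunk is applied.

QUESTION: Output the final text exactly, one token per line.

Answer: shg
nzzf
zje
nubmx
snfc
lib
uunyz
zyklw
tjof
umz
smsxi
tien
ygi
aglfi

Derivation:
Hunk 1: at line 9 remove [wtx,bay] add [csiqt,tien] -> 13 lines: shg nzzf zje nubmx bcfrf uunyz zyklw tjof adj csiqt tien ygi aglfi
Hunk 2: at line 4 remove [bcfrf] add [snfc,lib] -> 14 lines: shg nzzf zje nubmx snfc lib uunyz zyklw tjof adj csiqt tien ygi aglfi
Hunk 3: at line 9 remove [adj,csiqt] add [umz,smsxi] -> 14 lines: shg nzzf zje nubmx snfc lib uunyz zyklw tjof umz smsxi tien ygi aglfi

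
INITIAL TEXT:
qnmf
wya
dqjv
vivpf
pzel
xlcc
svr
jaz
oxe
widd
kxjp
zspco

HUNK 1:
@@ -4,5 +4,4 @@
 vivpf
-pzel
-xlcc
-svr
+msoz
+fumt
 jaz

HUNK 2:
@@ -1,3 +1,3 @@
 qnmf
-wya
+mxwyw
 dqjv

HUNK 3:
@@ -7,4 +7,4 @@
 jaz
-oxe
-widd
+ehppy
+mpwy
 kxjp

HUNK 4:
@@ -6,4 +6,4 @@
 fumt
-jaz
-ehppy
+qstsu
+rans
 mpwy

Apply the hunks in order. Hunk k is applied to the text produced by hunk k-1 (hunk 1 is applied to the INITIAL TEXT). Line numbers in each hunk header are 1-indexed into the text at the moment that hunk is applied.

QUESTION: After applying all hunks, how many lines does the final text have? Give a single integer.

Hunk 1: at line 4 remove [pzel,xlcc,svr] add [msoz,fumt] -> 11 lines: qnmf wya dqjv vivpf msoz fumt jaz oxe widd kxjp zspco
Hunk 2: at line 1 remove [wya] add [mxwyw] -> 11 lines: qnmf mxwyw dqjv vivpf msoz fumt jaz oxe widd kxjp zspco
Hunk 3: at line 7 remove [oxe,widd] add [ehppy,mpwy] -> 11 lines: qnmf mxwyw dqjv vivpf msoz fumt jaz ehppy mpwy kxjp zspco
Hunk 4: at line 6 remove [jaz,ehppy] add [qstsu,rans] -> 11 lines: qnmf mxwyw dqjv vivpf msoz fumt qstsu rans mpwy kxjp zspco
Final line count: 11

Answer: 11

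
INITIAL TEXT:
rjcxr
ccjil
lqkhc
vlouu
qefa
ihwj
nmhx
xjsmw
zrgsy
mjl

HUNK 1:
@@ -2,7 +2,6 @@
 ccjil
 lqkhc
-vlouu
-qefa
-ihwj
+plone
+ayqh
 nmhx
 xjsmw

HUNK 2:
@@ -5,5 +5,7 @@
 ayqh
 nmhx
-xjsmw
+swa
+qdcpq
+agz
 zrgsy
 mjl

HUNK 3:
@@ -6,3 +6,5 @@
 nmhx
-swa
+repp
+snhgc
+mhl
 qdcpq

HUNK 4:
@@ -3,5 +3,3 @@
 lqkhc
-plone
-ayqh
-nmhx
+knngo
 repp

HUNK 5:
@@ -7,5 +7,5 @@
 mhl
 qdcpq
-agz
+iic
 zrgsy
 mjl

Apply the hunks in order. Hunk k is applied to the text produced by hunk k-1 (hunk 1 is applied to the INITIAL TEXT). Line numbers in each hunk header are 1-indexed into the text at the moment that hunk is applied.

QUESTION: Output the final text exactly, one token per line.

Answer: rjcxr
ccjil
lqkhc
knngo
repp
snhgc
mhl
qdcpq
iic
zrgsy
mjl

Derivation:
Hunk 1: at line 2 remove [vlouu,qefa,ihwj] add [plone,ayqh] -> 9 lines: rjcxr ccjil lqkhc plone ayqh nmhx xjsmw zrgsy mjl
Hunk 2: at line 5 remove [xjsmw] add [swa,qdcpq,agz] -> 11 lines: rjcxr ccjil lqkhc plone ayqh nmhx swa qdcpq agz zrgsy mjl
Hunk 3: at line 6 remove [swa] add [repp,snhgc,mhl] -> 13 lines: rjcxr ccjil lqkhc plone ayqh nmhx repp snhgc mhl qdcpq agz zrgsy mjl
Hunk 4: at line 3 remove [plone,ayqh,nmhx] add [knngo] -> 11 lines: rjcxr ccjil lqkhc knngo repp snhgc mhl qdcpq agz zrgsy mjl
Hunk 5: at line 7 remove [agz] add [iic] -> 11 lines: rjcxr ccjil lqkhc knngo repp snhgc mhl qdcpq iic zrgsy mjl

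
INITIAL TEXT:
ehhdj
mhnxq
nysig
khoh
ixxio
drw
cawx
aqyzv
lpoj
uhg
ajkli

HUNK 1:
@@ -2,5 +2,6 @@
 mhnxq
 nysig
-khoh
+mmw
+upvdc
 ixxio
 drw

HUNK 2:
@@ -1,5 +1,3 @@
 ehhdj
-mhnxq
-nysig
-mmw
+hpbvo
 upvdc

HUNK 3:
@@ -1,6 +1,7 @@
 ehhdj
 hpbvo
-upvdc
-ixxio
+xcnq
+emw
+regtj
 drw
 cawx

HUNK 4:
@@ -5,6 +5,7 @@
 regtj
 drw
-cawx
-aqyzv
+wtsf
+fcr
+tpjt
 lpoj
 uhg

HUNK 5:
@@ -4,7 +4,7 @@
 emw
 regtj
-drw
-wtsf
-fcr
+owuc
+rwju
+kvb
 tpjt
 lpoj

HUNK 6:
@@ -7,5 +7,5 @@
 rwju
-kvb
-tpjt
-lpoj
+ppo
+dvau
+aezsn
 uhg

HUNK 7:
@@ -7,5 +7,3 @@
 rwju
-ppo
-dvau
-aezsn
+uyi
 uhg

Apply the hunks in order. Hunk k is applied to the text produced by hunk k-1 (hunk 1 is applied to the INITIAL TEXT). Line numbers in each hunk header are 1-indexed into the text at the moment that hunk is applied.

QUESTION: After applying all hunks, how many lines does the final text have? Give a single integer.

Answer: 10

Derivation:
Hunk 1: at line 2 remove [khoh] add [mmw,upvdc] -> 12 lines: ehhdj mhnxq nysig mmw upvdc ixxio drw cawx aqyzv lpoj uhg ajkli
Hunk 2: at line 1 remove [mhnxq,nysig,mmw] add [hpbvo] -> 10 lines: ehhdj hpbvo upvdc ixxio drw cawx aqyzv lpoj uhg ajkli
Hunk 3: at line 1 remove [upvdc,ixxio] add [xcnq,emw,regtj] -> 11 lines: ehhdj hpbvo xcnq emw regtj drw cawx aqyzv lpoj uhg ajkli
Hunk 4: at line 5 remove [cawx,aqyzv] add [wtsf,fcr,tpjt] -> 12 lines: ehhdj hpbvo xcnq emw regtj drw wtsf fcr tpjt lpoj uhg ajkli
Hunk 5: at line 4 remove [drw,wtsf,fcr] add [owuc,rwju,kvb] -> 12 lines: ehhdj hpbvo xcnq emw regtj owuc rwju kvb tpjt lpoj uhg ajkli
Hunk 6: at line 7 remove [kvb,tpjt,lpoj] add [ppo,dvau,aezsn] -> 12 lines: ehhdj hpbvo xcnq emw regtj owuc rwju ppo dvau aezsn uhg ajkli
Hunk 7: at line 7 remove [ppo,dvau,aezsn] add [uyi] -> 10 lines: ehhdj hpbvo xcnq emw regtj owuc rwju uyi uhg ajkli
Final line count: 10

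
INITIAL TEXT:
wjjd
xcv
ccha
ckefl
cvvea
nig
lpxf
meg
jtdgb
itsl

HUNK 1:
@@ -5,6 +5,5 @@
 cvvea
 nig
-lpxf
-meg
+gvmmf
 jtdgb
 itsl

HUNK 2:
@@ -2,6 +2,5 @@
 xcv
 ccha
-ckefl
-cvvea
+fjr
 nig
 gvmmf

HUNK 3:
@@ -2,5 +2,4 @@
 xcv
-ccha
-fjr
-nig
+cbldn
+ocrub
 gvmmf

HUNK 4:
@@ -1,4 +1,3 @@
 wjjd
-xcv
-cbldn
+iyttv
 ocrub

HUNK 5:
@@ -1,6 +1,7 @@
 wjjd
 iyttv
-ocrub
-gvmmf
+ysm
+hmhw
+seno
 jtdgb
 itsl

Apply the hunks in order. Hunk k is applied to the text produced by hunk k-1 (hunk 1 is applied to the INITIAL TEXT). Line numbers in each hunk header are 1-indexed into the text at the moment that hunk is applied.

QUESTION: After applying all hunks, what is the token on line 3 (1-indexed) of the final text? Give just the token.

Answer: ysm

Derivation:
Hunk 1: at line 5 remove [lpxf,meg] add [gvmmf] -> 9 lines: wjjd xcv ccha ckefl cvvea nig gvmmf jtdgb itsl
Hunk 2: at line 2 remove [ckefl,cvvea] add [fjr] -> 8 lines: wjjd xcv ccha fjr nig gvmmf jtdgb itsl
Hunk 3: at line 2 remove [ccha,fjr,nig] add [cbldn,ocrub] -> 7 lines: wjjd xcv cbldn ocrub gvmmf jtdgb itsl
Hunk 4: at line 1 remove [xcv,cbldn] add [iyttv] -> 6 lines: wjjd iyttv ocrub gvmmf jtdgb itsl
Hunk 5: at line 1 remove [ocrub,gvmmf] add [ysm,hmhw,seno] -> 7 lines: wjjd iyttv ysm hmhw seno jtdgb itsl
Final line 3: ysm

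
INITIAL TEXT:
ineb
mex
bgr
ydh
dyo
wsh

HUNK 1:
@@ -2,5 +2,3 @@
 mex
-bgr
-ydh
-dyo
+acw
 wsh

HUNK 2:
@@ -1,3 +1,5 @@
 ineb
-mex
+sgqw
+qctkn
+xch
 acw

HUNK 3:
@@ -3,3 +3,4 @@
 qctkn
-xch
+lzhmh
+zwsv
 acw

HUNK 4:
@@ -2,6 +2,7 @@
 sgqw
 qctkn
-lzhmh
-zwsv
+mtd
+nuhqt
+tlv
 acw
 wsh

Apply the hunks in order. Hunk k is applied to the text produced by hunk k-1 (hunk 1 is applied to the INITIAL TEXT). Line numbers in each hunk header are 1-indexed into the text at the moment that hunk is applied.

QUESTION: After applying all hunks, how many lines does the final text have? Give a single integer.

Hunk 1: at line 2 remove [bgr,ydh,dyo] add [acw] -> 4 lines: ineb mex acw wsh
Hunk 2: at line 1 remove [mex] add [sgqw,qctkn,xch] -> 6 lines: ineb sgqw qctkn xch acw wsh
Hunk 3: at line 3 remove [xch] add [lzhmh,zwsv] -> 7 lines: ineb sgqw qctkn lzhmh zwsv acw wsh
Hunk 4: at line 2 remove [lzhmh,zwsv] add [mtd,nuhqt,tlv] -> 8 lines: ineb sgqw qctkn mtd nuhqt tlv acw wsh
Final line count: 8

Answer: 8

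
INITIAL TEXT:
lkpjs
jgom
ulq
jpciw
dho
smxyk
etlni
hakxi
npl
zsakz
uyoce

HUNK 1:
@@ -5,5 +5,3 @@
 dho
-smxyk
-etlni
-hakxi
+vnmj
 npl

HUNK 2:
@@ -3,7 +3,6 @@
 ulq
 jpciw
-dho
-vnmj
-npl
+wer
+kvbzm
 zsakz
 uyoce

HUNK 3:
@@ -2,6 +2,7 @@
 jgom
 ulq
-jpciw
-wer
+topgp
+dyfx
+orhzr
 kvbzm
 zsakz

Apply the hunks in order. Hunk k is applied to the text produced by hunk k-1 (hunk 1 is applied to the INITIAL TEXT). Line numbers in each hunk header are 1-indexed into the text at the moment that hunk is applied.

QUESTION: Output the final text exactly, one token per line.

Hunk 1: at line 5 remove [smxyk,etlni,hakxi] add [vnmj] -> 9 lines: lkpjs jgom ulq jpciw dho vnmj npl zsakz uyoce
Hunk 2: at line 3 remove [dho,vnmj,npl] add [wer,kvbzm] -> 8 lines: lkpjs jgom ulq jpciw wer kvbzm zsakz uyoce
Hunk 3: at line 2 remove [jpciw,wer] add [topgp,dyfx,orhzr] -> 9 lines: lkpjs jgom ulq topgp dyfx orhzr kvbzm zsakz uyoce

Answer: lkpjs
jgom
ulq
topgp
dyfx
orhzr
kvbzm
zsakz
uyoce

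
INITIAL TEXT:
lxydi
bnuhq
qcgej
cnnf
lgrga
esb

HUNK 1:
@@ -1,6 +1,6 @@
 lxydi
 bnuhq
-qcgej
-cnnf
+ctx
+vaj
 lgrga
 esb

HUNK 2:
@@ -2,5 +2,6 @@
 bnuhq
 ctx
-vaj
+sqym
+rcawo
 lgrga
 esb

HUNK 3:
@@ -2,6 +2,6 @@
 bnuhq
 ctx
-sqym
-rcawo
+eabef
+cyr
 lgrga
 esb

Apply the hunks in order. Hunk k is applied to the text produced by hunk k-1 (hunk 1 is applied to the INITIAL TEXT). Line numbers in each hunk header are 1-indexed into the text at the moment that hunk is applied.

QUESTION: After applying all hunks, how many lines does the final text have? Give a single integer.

Hunk 1: at line 1 remove [qcgej,cnnf] add [ctx,vaj] -> 6 lines: lxydi bnuhq ctx vaj lgrga esb
Hunk 2: at line 2 remove [vaj] add [sqym,rcawo] -> 7 lines: lxydi bnuhq ctx sqym rcawo lgrga esb
Hunk 3: at line 2 remove [sqym,rcawo] add [eabef,cyr] -> 7 lines: lxydi bnuhq ctx eabef cyr lgrga esb
Final line count: 7

Answer: 7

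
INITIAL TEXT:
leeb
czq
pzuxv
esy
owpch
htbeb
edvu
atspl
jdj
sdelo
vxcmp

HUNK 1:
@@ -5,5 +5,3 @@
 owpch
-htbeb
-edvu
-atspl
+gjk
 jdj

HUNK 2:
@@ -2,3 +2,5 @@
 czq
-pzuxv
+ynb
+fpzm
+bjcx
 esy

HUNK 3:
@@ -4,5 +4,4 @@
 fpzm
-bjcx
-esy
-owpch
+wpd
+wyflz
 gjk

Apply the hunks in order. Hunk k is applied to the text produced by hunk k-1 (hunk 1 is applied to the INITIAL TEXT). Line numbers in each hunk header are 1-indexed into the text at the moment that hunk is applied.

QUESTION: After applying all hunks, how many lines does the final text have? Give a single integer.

Answer: 10

Derivation:
Hunk 1: at line 5 remove [htbeb,edvu,atspl] add [gjk] -> 9 lines: leeb czq pzuxv esy owpch gjk jdj sdelo vxcmp
Hunk 2: at line 2 remove [pzuxv] add [ynb,fpzm,bjcx] -> 11 lines: leeb czq ynb fpzm bjcx esy owpch gjk jdj sdelo vxcmp
Hunk 3: at line 4 remove [bjcx,esy,owpch] add [wpd,wyflz] -> 10 lines: leeb czq ynb fpzm wpd wyflz gjk jdj sdelo vxcmp
Final line count: 10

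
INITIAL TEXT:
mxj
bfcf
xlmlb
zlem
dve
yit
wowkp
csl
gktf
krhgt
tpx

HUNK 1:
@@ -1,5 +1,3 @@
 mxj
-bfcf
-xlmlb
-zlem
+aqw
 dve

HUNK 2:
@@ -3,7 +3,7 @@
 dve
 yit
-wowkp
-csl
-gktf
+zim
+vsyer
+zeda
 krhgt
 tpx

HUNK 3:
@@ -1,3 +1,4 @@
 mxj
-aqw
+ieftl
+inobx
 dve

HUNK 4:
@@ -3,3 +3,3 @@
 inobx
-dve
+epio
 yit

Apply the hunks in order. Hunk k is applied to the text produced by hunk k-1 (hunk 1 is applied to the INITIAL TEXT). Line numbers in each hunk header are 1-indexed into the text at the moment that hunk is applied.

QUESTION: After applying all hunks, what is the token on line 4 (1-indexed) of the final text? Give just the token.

Hunk 1: at line 1 remove [bfcf,xlmlb,zlem] add [aqw] -> 9 lines: mxj aqw dve yit wowkp csl gktf krhgt tpx
Hunk 2: at line 3 remove [wowkp,csl,gktf] add [zim,vsyer,zeda] -> 9 lines: mxj aqw dve yit zim vsyer zeda krhgt tpx
Hunk 3: at line 1 remove [aqw] add [ieftl,inobx] -> 10 lines: mxj ieftl inobx dve yit zim vsyer zeda krhgt tpx
Hunk 4: at line 3 remove [dve] add [epio] -> 10 lines: mxj ieftl inobx epio yit zim vsyer zeda krhgt tpx
Final line 4: epio

Answer: epio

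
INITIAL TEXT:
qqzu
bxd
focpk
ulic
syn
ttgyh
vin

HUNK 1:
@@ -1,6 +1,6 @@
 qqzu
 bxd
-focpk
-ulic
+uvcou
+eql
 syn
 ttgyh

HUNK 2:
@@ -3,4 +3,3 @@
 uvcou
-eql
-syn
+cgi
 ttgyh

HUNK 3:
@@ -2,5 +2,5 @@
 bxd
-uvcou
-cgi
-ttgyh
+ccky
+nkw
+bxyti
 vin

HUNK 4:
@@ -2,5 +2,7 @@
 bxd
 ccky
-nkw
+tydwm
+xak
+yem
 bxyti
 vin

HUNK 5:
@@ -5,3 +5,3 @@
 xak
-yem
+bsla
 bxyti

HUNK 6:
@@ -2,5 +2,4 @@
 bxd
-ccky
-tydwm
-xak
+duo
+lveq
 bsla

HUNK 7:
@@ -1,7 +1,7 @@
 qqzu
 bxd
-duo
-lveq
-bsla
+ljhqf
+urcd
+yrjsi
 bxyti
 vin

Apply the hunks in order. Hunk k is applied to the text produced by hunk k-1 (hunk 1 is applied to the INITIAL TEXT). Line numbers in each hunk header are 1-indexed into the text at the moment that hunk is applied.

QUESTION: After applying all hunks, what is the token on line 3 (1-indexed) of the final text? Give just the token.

Answer: ljhqf

Derivation:
Hunk 1: at line 1 remove [focpk,ulic] add [uvcou,eql] -> 7 lines: qqzu bxd uvcou eql syn ttgyh vin
Hunk 2: at line 3 remove [eql,syn] add [cgi] -> 6 lines: qqzu bxd uvcou cgi ttgyh vin
Hunk 3: at line 2 remove [uvcou,cgi,ttgyh] add [ccky,nkw,bxyti] -> 6 lines: qqzu bxd ccky nkw bxyti vin
Hunk 4: at line 2 remove [nkw] add [tydwm,xak,yem] -> 8 lines: qqzu bxd ccky tydwm xak yem bxyti vin
Hunk 5: at line 5 remove [yem] add [bsla] -> 8 lines: qqzu bxd ccky tydwm xak bsla bxyti vin
Hunk 6: at line 2 remove [ccky,tydwm,xak] add [duo,lveq] -> 7 lines: qqzu bxd duo lveq bsla bxyti vin
Hunk 7: at line 1 remove [duo,lveq,bsla] add [ljhqf,urcd,yrjsi] -> 7 lines: qqzu bxd ljhqf urcd yrjsi bxyti vin
Final line 3: ljhqf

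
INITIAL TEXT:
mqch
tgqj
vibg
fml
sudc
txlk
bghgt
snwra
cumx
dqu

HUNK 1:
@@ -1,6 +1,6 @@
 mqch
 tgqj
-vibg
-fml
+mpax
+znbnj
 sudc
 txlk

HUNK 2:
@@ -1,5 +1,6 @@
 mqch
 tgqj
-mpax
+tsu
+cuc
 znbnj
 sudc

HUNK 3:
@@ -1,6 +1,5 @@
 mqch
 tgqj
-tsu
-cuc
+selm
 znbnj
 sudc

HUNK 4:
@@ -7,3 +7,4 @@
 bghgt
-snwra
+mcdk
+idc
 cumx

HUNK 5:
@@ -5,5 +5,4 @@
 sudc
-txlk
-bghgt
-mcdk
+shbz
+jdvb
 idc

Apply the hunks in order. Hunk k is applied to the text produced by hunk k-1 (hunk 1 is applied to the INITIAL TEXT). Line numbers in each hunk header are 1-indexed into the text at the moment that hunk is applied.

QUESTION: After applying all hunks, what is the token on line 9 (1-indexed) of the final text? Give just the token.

Answer: cumx

Derivation:
Hunk 1: at line 1 remove [vibg,fml] add [mpax,znbnj] -> 10 lines: mqch tgqj mpax znbnj sudc txlk bghgt snwra cumx dqu
Hunk 2: at line 1 remove [mpax] add [tsu,cuc] -> 11 lines: mqch tgqj tsu cuc znbnj sudc txlk bghgt snwra cumx dqu
Hunk 3: at line 1 remove [tsu,cuc] add [selm] -> 10 lines: mqch tgqj selm znbnj sudc txlk bghgt snwra cumx dqu
Hunk 4: at line 7 remove [snwra] add [mcdk,idc] -> 11 lines: mqch tgqj selm znbnj sudc txlk bghgt mcdk idc cumx dqu
Hunk 5: at line 5 remove [txlk,bghgt,mcdk] add [shbz,jdvb] -> 10 lines: mqch tgqj selm znbnj sudc shbz jdvb idc cumx dqu
Final line 9: cumx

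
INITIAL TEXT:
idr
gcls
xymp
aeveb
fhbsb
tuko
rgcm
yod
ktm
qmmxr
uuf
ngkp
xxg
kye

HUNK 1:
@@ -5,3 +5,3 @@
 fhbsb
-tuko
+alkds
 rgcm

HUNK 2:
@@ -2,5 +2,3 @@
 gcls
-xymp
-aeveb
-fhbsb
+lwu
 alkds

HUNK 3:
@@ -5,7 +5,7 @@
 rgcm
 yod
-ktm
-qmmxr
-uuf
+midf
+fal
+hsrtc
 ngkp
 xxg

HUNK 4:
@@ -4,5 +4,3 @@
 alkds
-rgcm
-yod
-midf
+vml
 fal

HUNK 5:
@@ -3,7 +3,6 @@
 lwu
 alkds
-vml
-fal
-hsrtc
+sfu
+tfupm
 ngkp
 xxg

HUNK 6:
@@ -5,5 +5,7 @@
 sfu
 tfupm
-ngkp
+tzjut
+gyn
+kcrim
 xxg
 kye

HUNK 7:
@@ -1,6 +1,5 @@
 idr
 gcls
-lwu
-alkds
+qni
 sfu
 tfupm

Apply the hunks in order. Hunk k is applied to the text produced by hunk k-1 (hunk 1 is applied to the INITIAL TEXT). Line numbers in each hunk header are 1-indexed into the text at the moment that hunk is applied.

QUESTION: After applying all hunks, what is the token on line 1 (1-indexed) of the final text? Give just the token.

Hunk 1: at line 5 remove [tuko] add [alkds] -> 14 lines: idr gcls xymp aeveb fhbsb alkds rgcm yod ktm qmmxr uuf ngkp xxg kye
Hunk 2: at line 2 remove [xymp,aeveb,fhbsb] add [lwu] -> 12 lines: idr gcls lwu alkds rgcm yod ktm qmmxr uuf ngkp xxg kye
Hunk 3: at line 5 remove [ktm,qmmxr,uuf] add [midf,fal,hsrtc] -> 12 lines: idr gcls lwu alkds rgcm yod midf fal hsrtc ngkp xxg kye
Hunk 4: at line 4 remove [rgcm,yod,midf] add [vml] -> 10 lines: idr gcls lwu alkds vml fal hsrtc ngkp xxg kye
Hunk 5: at line 3 remove [vml,fal,hsrtc] add [sfu,tfupm] -> 9 lines: idr gcls lwu alkds sfu tfupm ngkp xxg kye
Hunk 6: at line 5 remove [ngkp] add [tzjut,gyn,kcrim] -> 11 lines: idr gcls lwu alkds sfu tfupm tzjut gyn kcrim xxg kye
Hunk 7: at line 1 remove [lwu,alkds] add [qni] -> 10 lines: idr gcls qni sfu tfupm tzjut gyn kcrim xxg kye
Final line 1: idr

Answer: idr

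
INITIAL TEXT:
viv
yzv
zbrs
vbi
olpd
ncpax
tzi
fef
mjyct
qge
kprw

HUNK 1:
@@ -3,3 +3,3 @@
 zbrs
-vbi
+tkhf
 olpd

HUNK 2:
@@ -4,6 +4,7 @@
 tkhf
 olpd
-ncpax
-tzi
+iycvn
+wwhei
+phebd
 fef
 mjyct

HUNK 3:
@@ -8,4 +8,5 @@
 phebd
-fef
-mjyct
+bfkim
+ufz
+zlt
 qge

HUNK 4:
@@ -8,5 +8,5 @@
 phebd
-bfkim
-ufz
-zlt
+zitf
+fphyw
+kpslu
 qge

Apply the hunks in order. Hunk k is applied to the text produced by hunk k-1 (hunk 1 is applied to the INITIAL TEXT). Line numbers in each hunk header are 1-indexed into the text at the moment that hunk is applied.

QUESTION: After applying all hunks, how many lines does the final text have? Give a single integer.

Answer: 13

Derivation:
Hunk 1: at line 3 remove [vbi] add [tkhf] -> 11 lines: viv yzv zbrs tkhf olpd ncpax tzi fef mjyct qge kprw
Hunk 2: at line 4 remove [ncpax,tzi] add [iycvn,wwhei,phebd] -> 12 lines: viv yzv zbrs tkhf olpd iycvn wwhei phebd fef mjyct qge kprw
Hunk 3: at line 8 remove [fef,mjyct] add [bfkim,ufz,zlt] -> 13 lines: viv yzv zbrs tkhf olpd iycvn wwhei phebd bfkim ufz zlt qge kprw
Hunk 4: at line 8 remove [bfkim,ufz,zlt] add [zitf,fphyw,kpslu] -> 13 lines: viv yzv zbrs tkhf olpd iycvn wwhei phebd zitf fphyw kpslu qge kprw
Final line count: 13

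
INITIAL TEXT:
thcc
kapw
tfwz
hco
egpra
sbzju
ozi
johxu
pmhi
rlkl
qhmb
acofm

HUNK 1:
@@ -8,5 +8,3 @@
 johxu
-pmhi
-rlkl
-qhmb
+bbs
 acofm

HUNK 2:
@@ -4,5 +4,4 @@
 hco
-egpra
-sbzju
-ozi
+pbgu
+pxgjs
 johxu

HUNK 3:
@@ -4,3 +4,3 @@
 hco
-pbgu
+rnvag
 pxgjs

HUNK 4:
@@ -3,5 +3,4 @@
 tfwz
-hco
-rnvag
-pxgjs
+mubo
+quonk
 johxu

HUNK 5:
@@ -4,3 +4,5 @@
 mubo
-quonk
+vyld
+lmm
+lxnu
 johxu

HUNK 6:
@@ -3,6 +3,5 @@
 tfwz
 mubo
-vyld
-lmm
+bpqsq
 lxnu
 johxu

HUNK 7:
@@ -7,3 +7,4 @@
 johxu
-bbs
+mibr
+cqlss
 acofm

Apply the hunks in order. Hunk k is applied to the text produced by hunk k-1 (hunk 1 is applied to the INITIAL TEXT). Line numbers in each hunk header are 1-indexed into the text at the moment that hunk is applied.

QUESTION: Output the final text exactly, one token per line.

Answer: thcc
kapw
tfwz
mubo
bpqsq
lxnu
johxu
mibr
cqlss
acofm

Derivation:
Hunk 1: at line 8 remove [pmhi,rlkl,qhmb] add [bbs] -> 10 lines: thcc kapw tfwz hco egpra sbzju ozi johxu bbs acofm
Hunk 2: at line 4 remove [egpra,sbzju,ozi] add [pbgu,pxgjs] -> 9 lines: thcc kapw tfwz hco pbgu pxgjs johxu bbs acofm
Hunk 3: at line 4 remove [pbgu] add [rnvag] -> 9 lines: thcc kapw tfwz hco rnvag pxgjs johxu bbs acofm
Hunk 4: at line 3 remove [hco,rnvag,pxgjs] add [mubo,quonk] -> 8 lines: thcc kapw tfwz mubo quonk johxu bbs acofm
Hunk 5: at line 4 remove [quonk] add [vyld,lmm,lxnu] -> 10 lines: thcc kapw tfwz mubo vyld lmm lxnu johxu bbs acofm
Hunk 6: at line 3 remove [vyld,lmm] add [bpqsq] -> 9 lines: thcc kapw tfwz mubo bpqsq lxnu johxu bbs acofm
Hunk 7: at line 7 remove [bbs] add [mibr,cqlss] -> 10 lines: thcc kapw tfwz mubo bpqsq lxnu johxu mibr cqlss acofm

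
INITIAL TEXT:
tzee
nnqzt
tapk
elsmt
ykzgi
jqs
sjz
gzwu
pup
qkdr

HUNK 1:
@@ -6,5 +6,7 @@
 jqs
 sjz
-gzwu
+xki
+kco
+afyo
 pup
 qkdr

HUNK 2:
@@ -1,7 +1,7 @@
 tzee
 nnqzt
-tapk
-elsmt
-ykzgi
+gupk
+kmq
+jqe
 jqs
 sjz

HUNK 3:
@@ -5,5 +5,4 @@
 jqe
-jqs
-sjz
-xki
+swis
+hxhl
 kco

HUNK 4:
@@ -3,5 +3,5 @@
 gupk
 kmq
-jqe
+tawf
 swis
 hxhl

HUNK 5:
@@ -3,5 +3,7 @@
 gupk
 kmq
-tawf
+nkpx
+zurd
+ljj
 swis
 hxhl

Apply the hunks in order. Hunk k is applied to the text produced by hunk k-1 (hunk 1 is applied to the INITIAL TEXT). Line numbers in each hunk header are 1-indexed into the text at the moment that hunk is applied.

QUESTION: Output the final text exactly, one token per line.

Hunk 1: at line 6 remove [gzwu] add [xki,kco,afyo] -> 12 lines: tzee nnqzt tapk elsmt ykzgi jqs sjz xki kco afyo pup qkdr
Hunk 2: at line 1 remove [tapk,elsmt,ykzgi] add [gupk,kmq,jqe] -> 12 lines: tzee nnqzt gupk kmq jqe jqs sjz xki kco afyo pup qkdr
Hunk 3: at line 5 remove [jqs,sjz,xki] add [swis,hxhl] -> 11 lines: tzee nnqzt gupk kmq jqe swis hxhl kco afyo pup qkdr
Hunk 4: at line 3 remove [jqe] add [tawf] -> 11 lines: tzee nnqzt gupk kmq tawf swis hxhl kco afyo pup qkdr
Hunk 5: at line 3 remove [tawf] add [nkpx,zurd,ljj] -> 13 lines: tzee nnqzt gupk kmq nkpx zurd ljj swis hxhl kco afyo pup qkdr

Answer: tzee
nnqzt
gupk
kmq
nkpx
zurd
ljj
swis
hxhl
kco
afyo
pup
qkdr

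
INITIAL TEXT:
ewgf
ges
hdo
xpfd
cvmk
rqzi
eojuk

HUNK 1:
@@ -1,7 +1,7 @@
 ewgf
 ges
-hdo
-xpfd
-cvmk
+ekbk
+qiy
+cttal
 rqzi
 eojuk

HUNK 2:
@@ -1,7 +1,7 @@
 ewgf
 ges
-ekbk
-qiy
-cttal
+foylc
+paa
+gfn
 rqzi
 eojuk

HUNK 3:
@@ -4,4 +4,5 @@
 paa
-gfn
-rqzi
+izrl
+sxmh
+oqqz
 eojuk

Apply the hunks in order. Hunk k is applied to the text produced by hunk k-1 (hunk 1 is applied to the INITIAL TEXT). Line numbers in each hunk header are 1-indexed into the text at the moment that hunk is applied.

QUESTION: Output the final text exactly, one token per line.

Answer: ewgf
ges
foylc
paa
izrl
sxmh
oqqz
eojuk

Derivation:
Hunk 1: at line 1 remove [hdo,xpfd,cvmk] add [ekbk,qiy,cttal] -> 7 lines: ewgf ges ekbk qiy cttal rqzi eojuk
Hunk 2: at line 1 remove [ekbk,qiy,cttal] add [foylc,paa,gfn] -> 7 lines: ewgf ges foylc paa gfn rqzi eojuk
Hunk 3: at line 4 remove [gfn,rqzi] add [izrl,sxmh,oqqz] -> 8 lines: ewgf ges foylc paa izrl sxmh oqqz eojuk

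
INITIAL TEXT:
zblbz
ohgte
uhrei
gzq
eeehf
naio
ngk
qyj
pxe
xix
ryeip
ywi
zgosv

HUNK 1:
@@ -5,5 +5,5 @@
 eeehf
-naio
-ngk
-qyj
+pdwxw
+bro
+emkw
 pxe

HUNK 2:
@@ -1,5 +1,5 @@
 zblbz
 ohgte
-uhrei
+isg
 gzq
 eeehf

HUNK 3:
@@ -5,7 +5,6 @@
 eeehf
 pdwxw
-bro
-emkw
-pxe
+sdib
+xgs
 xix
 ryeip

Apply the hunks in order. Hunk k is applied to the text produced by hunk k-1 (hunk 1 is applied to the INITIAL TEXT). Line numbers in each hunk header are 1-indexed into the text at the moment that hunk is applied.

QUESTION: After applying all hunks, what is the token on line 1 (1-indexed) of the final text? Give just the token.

Answer: zblbz

Derivation:
Hunk 1: at line 5 remove [naio,ngk,qyj] add [pdwxw,bro,emkw] -> 13 lines: zblbz ohgte uhrei gzq eeehf pdwxw bro emkw pxe xix ryeip ywi zgosv
Hunk 2: at line 1 remove [uhrei] add [isg] -> 13 lines: zblbz ohgte isg gzq eeehf pdwxw bro emkw pxe xix ryeip ywi zgosv
Hunk 3: at line 5 remove [bro,emkw,pxe] add [sdib,xgs] -> 12 lines: zblbz ohgte isg gzq eeehf pdwxw sdib xgs xix ryeip ywi zgosv
Final line 1: zblbz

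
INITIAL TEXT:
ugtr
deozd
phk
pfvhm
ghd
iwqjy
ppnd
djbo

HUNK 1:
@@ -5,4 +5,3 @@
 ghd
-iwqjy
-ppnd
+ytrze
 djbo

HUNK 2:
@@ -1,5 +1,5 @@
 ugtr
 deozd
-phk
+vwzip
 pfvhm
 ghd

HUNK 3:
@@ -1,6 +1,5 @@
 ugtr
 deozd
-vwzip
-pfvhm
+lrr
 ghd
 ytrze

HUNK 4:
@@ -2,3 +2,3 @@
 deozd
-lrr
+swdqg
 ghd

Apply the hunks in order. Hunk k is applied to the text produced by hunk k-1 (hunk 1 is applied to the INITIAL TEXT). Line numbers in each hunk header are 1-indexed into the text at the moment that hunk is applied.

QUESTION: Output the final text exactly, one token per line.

Answer: ugtr
deozd
swdqg
ghd
ytrze
djbo

Derivation:
Hunk 1: at line 5 remove [iwqjy,ppnd] add [ytrze] -> 7 lines: ugtr deozd phk pfvhm ghd ytrze djbo
Hunk 2: at line 1 remove [phk] add [vwzip] -> 7 lines: ugtr deozd vwzip pfvhm ghd ytrze djbo
Hunk 3: at line 1 remove [vwzip,pfvhm] add [lrr] -> 6 lines: ugtr deozd lrr ghd ytrze djbo
Hunk 4: at line 2 remove [lrr] add [swdqg] -> 6 lines: ugtr deozd swdqg ghd ytrze djbo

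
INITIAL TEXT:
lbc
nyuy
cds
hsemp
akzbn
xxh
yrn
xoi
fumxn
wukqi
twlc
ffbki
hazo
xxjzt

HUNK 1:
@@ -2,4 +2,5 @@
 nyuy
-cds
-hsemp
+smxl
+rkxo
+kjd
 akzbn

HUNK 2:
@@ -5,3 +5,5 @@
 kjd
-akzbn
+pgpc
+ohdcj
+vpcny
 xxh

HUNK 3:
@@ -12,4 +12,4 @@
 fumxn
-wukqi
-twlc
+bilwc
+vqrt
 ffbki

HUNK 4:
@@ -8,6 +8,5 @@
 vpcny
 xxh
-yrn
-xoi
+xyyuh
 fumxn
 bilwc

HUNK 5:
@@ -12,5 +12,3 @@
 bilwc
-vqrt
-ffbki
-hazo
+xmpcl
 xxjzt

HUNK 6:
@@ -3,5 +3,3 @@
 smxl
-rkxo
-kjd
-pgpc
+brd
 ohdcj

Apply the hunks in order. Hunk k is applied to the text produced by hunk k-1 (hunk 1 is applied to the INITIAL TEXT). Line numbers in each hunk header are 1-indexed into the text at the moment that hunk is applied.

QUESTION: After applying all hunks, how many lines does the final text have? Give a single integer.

Hunk 1: at line 2 remove [cds,hsemp] add [smxl,rkxo,kjd] -> 15 lines: lbc nyuy smxl rkxo kjd akzbn xxh yrn xoi fumxn wukqi twlc ffbki hazo xxjzt
Hunk 2: at line 5 remove [akzbn] add [pgpc,ohdcj,vpcny] -> 17 lines: lbc nyuy smxl rkxo kjd pgpc ohdcj vpcny xxh yrn xoi fumxn wukqi twlc ffbki hazo xxjzt
Hunk 3: at line 12 remove [wukqi,twlc] add [bilwc,vqrt] -> 17 lines: lbc nyuy smxl rkxo kjd pgpc ohdcj vpcny xxh yrn xoi fumxn bilwc vqrt ffbki hazo xxjzt
Hunk 4: at line 8 remove [yrn,xoi] add [xyyuh] -> 16 lines: lbc nyuy smxl rkxo kjd pgpc ohdcj vpcny xxh xyyuh fumxn bilwc vqrt ffbki hazo xxjzt
Hunk 5: at line 12 remove [vqrt,ffbki,hazo] add [xmpcl] -> 14 lines: lbc nyuy smxl rkxo kjd pgpc ohdcj vpcny xxh xyyuh fumxn bilwc xmpcl xxjzt
Hunk 6: at line 3 remove [rkxo,kjd,pgpc] add [brd] -> 12 lines: lbc nyuy smxl brd ohdcj vpcny xxh xyyuh fumxn bilwc xmpcl xxjzt
Final line count: 12

Answer: 12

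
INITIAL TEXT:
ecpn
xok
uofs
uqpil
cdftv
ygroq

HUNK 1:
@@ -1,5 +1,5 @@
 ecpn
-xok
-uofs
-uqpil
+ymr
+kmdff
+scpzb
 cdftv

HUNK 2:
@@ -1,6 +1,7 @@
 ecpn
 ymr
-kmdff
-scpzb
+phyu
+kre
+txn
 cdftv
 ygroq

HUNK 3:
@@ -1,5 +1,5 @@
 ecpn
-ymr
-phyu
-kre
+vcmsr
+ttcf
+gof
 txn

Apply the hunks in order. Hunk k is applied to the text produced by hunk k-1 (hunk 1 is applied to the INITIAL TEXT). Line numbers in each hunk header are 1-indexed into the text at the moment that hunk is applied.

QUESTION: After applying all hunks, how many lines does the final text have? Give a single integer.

Answer: 7

Derivation:
Hunk 1: at line 1 remove [xok,uofs,uqpil] add [ymr,kmdff,scpzb] -> 6 lines: ecpn ymr kmdff scpzb cdftv ygroq
Hunk 2: at line 1 remove [kmdff,scpzb] add [phyu,kre,txn] -> 7 lines: ecpn ymr phyu kre txn cdftv ygroq
Hunk 3: at line 1 remove [ymr,phyu,kre] add [vcmsr,ttcf,gof] -> 7 lines: ecpn vcmsr ttcf gof txn cdftv ygroq
Final line count: 7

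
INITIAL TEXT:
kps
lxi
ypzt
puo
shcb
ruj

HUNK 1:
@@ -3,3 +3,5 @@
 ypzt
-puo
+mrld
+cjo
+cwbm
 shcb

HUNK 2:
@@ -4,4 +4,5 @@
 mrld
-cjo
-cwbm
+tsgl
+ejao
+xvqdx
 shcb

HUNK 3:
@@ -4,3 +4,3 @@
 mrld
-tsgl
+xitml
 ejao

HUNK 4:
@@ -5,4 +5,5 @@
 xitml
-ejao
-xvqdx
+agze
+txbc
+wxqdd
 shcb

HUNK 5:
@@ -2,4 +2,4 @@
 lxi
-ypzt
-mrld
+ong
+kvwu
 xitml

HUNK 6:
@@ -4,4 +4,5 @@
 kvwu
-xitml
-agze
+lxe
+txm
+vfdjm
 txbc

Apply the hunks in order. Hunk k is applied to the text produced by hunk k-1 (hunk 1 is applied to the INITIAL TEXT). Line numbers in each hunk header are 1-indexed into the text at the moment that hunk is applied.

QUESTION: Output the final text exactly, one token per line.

Answer: kps
lxi
ong
kvwu
lxe
txm
vfdjm
txbc
wxqdd
shcb
ruj

Derivation:
Hunk 1: at line 3 remove [puo] add [mrld,cjo,cwbm] -> 8 lines: kps lxi ypzt mrld cjo cwbm shcb ruj
Hunk 2: at line 4 remove [cjo,cwbm] add [tsgl,ejao,xvqdx] -> 9 lines: kps lxi ypzt mrld tsgl ejao xvqdx shcb ruj
Hunk 3: at line 4 remove [tsgl] add [xitml] -> 9 lines: kps lxi ypzt mrld xitml ejao xvqdx shcb ruj
Hunk 4: at line 5 remove [ejao,xvqdx] add [agze,txbc,wxqdd] -> 10 lines: kps lxi ypzt mrld xitml agze txbc wxqdd shcb ruj
Hunk 5: at line 2 remove [ypzt,mrld] add [ong,kvwu] -> 10 lines: kps lxi ong kvwu xitml agze txbc wxqdd shcb ruj
Hunk 6: at line 4 remove [xitml,agze] add [lxe,txm,vfdjm] -> 11 lines: kps lxi ong kvwu lxe txm vfdjm txbc wxqdd shcb ruj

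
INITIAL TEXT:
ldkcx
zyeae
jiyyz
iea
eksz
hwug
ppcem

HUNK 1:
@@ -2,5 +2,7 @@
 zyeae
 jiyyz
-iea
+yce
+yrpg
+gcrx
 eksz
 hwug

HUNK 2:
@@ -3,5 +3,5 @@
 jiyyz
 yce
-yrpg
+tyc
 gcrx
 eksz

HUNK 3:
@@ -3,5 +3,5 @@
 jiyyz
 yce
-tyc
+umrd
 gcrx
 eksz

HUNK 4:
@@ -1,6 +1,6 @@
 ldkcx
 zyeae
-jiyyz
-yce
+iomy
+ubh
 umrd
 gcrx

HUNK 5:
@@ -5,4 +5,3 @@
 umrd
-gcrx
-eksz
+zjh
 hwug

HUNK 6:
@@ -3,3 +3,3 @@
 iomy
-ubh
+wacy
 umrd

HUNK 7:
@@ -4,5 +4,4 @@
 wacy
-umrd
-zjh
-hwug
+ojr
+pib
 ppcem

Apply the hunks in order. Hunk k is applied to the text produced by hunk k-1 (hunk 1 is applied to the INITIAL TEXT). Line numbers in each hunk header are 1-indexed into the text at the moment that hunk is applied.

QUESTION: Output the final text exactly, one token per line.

Hunk 1: at line 2 remove [iea] add [yce,yrpg,gcrx] -> 9 lines: ldkcx zyeae jiyyz yce yrpg gcrx eksz hwug ppcem
Hunk 2: at line 3 remove [yrpg] add [tyc] -> 9 lines: ldkcx zyeae jiyyz yce tyc gcrx eksz hwug ppcem
Hunk 3: at line 3 remove [tyc] add [umrd] -> 9 lines: ldkcx zyeae jiyyz yce umrd gcrx eksz hwug ppcem
Hunk 4: at line 1 remove [jiyyz,yce] add [iomy,ubh] -> 9 lines: ldkcx zyeae iomy ubh umrd gcrx eksz hwug ppcem
Hunk 5: at line 5 remove [gcrx,eksz] add [zjh] -> 8 lines: ldkcx zyeae iomy ubh umrd zjh hwug ppcem
Hunk 6: at line 3 remove [ubh] add [wacy] -> 8 lines: ldkcx zyeae iomy wacy umrd zjh hwug ppcem
Hunk 7: at line 4 remove [umrd,zjh,hwug] add [ojr,pib] -> 7 lines: ldkcx zyeae iomy wacy ojr pib ppcem

Answer: ldkcx
zyeae
iomy
wacy
ojr
pib
ppcem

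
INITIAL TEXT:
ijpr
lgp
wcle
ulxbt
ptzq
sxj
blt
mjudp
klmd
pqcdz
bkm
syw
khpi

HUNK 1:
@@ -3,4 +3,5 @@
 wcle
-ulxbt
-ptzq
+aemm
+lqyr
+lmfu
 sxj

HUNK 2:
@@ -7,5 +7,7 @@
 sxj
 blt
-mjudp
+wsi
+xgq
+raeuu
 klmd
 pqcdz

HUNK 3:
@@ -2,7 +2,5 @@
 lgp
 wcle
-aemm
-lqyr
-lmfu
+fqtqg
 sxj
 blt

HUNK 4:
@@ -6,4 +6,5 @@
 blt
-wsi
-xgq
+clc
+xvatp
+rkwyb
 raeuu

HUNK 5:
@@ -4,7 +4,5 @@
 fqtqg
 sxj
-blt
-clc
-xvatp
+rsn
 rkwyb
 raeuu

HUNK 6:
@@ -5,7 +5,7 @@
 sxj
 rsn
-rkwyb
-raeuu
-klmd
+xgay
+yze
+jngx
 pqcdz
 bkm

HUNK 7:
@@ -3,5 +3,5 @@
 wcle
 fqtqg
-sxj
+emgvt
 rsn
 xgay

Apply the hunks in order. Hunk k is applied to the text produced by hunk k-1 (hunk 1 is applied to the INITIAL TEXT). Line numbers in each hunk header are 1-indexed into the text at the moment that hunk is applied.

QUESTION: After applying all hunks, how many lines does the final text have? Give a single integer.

Hunk 1: at line 3 remove [ulxbt,ptzq] add [aemm,lqyr,lmfu] -> 14 lines: ijpr lgp wcle aemm lqyr lmfu sxj blt mjudp klmd pqcdz bkm syw khpi
Hunk 2: at line 7 remove [mjudp] add [wsi,xgq,raeuu] -> 16 lines: ijpr lgp wcle aemm lqyr lmfu sxj blt wsi xgq raeuu klmd pqcdz bkm syw khpi
Hunk 3: at line 2 remove [aemm,lqyr,lmfu] add [fqtqg] -> 14 lines: ijpr lgp wcle fqtqg sxj blt wsi xgq raeuu klmd pqcdz bkm syw khpi
Hunk 4: at line 6 remove [wsi,xgq] add [clc,xvatp,rkwyb] -> 15 lines: ijpr lgp wcle fqtqg sxj blt clc xvatp rkwyb raeuu klmd pqcdz bkm syw khpi
Hunk 5: at line 4 remove [blt,clc,xvatp] add [rsn] -> 13 lines: ijpr lgp wcle fqtqg sxj rsn rkwyb raeuu klmd pqcdz bkm syw khpi
Hunk 6: at line 5 remove [rkwyb,raeuu,klmd] add [xgay,yze,jngx] -> 13 lines: ijpr lgp wcle fqtqg sxj rsn xgay yze jngx pqcdz bkm syw khpi
Hunk 7: at line 3 remove [sxj] add [emgvt] -> 13 lines: ijpr lgp wcle fqtqg emgvt rsn xgay yze jngx pqcdz bkm syw khpi
Final line count: 13

Answer: 13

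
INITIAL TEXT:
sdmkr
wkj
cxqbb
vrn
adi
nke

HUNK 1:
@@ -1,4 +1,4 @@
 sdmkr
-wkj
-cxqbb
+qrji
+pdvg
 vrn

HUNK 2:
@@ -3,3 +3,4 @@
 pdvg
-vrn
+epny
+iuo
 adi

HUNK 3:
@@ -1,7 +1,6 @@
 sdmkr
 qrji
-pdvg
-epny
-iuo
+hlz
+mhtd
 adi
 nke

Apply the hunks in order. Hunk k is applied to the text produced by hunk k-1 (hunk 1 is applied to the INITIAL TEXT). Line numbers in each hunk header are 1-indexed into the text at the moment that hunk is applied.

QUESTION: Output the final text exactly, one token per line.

Hunk 1: at line 1 remove [wkj,cxqbb] add [qrji,pdvg] -> 6 lines: sdmkr qrji pdvg vrn adi nke
Hunk 2: at line 3 remove [vrn] add [epny,iuo] -> 7 lines: sdmkr qrji pdvg epny iuo adi nke
Hunk 3: at line 1 remove [pdvg,epny,iuo] add [hlz,mhtd] -> 6 lines: sdmkr qrji hlz mhtd adi nke

Answer: sdmkr
qrji
hlz
mhtd
adi
nke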